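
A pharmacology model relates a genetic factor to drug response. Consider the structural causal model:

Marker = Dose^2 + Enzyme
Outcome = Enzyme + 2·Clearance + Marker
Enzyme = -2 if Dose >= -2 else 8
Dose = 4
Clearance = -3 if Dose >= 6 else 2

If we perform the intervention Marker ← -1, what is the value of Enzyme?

Under do(Marker=-1), the mechanism Marker = Dose^2 + Enzyme is discarded; Marker is fixed at -1.
Since Enzyme is not a descendant of the intervened variable, it is unaffected.
Enzyme = -2 if Dose >= -2 else 8  [with Dose=4]  = -2

-2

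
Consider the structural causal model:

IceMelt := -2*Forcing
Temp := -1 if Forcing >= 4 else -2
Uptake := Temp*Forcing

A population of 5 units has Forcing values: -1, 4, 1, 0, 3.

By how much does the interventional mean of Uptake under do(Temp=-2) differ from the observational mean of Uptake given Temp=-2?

-1.3

do(Temp=-2) breaks Temp's dependence on Forcing. With Temp=-2 fixed, Uptake across the units is 2, -8, -2, 0, -6, mean -2.8.
E[Uptake|Temp=-2] averages over only the 4 units with Temp=-2 (Forcing = -1, 1, 0, 3): Uptake = 2, -2, 0, -6, mean -1.5.
Difference = -2.8 − (-1.5) = -1.3.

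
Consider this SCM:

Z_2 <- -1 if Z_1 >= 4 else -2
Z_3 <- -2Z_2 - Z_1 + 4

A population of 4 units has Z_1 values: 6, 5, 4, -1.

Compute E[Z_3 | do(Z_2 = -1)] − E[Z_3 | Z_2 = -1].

1.5

Every unit gets Z_2=-1 under the intervention. Z_3 values become 0, 1, 2, 7; E[Z_3|do(Z_2=-1)] = 2.5.
Conditioning on Z_2=-1 selects the 3 unit(s) with Z_1 ∈ {6, 5, 4}. Their Z_3 values: 0, 1, 2. Mean = 1.
Difference = 2.5 − 1 = 1.5.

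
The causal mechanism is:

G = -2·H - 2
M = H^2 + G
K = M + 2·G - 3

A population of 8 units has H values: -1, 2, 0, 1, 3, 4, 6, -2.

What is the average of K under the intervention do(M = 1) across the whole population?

The intervention sets M=1 in all 8 units regardless of H. Recomputing K per unit gives -2, -14, -6, -10, -18, -22, -30, 2; average -12.5.

-12.5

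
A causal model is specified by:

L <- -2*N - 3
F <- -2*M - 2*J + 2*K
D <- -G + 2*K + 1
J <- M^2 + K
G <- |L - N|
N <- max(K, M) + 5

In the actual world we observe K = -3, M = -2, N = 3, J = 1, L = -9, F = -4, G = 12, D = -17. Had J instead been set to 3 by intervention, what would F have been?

-8

Under do(J=3), the mechanism J <- M^2 + K is discarded; J is fixed at 3.
F = -2*M - 2*J + 2*K  [with M=-2, J=3, K=-3]  = -8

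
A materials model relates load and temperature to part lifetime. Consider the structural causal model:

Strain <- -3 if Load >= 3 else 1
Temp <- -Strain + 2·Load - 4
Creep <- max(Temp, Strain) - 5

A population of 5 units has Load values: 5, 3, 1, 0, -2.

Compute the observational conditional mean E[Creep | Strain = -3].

Observing Strain=-3 restricts to units where Strain's equation naturally yields -3: Load ∈ {5, 3}. In that subpopulation Creep = 4, 0, mean 2.

2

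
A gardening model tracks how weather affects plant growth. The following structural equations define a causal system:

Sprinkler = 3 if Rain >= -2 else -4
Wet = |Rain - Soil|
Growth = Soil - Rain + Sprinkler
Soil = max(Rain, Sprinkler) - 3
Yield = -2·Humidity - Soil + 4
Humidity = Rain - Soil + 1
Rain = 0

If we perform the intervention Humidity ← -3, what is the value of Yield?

10

Intervening sets Humidity = -3 and removes its equation (Humidity = Rain - Soil + 1).
Sprinkler = 3 if Rain >= -2 else -4  [with Rain=0]  = 3
Soil = max(Rain, Sprinkler) - 3  [with Rain=0, Sprinkler=3]  = 0
Yield = -2·Humidity - Soil + 4  [with Humidity=-3, Soil=0]  = 10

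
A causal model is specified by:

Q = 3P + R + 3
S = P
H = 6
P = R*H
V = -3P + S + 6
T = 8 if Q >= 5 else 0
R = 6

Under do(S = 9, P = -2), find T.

0

Under do(S = 9, P = -2), each intervened variable's structural equation is replaced by its fixed value.
Q = 3P + R + 3  [with P=-2, R=6]  = 3
T = 8 if Q >= 5 else 0  [with Q=3]  = 0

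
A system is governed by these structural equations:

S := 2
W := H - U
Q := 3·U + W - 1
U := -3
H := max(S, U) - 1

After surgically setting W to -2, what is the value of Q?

Intervening sets W = -2 and removes its equation (W := H - U).
Q = 3·U + W - 1  [with U=-3, W=-2]  = -12

-12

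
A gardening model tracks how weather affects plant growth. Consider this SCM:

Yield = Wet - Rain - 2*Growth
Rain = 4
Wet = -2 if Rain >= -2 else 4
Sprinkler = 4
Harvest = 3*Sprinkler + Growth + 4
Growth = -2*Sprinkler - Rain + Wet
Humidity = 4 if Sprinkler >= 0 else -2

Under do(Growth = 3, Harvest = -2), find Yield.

The joint intervention fixes Growth = 3, Harvest = -2, removing each variable's own equation.
Wet = -2 if Rain >= -2 else 4  [with Rain=4]  = -2
Yield = Wet - Rain - 2*Growth  [with Wet=-2, Rain=4, Growth=3]  = -12

-12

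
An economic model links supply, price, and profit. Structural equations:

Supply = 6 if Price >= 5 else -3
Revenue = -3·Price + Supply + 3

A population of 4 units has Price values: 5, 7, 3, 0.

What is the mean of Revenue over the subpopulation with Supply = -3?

Conditioning on Supply=-3 selects the 2 unit(s) with Price ∈ {3, 0}. Their Revenue values: -9, 0. Mean = -4.5.

-4.5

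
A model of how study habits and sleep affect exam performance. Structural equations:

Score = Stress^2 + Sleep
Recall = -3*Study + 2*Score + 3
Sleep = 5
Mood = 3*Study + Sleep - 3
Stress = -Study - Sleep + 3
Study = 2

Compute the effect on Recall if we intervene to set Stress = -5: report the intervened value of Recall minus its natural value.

18

The intervention breaks the incoming arrows to Stress: Stress = -Study - Sleep + 3 no longer applies, and Stress = -5.
Score = Stress^2 + Sleep  [with Stress=-5, Sleep=5]  = 30
Recall = -3*Study + 2*Score + 3  [with Study=2, Score=30]  = 57
Without intervention: Stress = -Study - Sleep + 3  [with Study=2, Sleep=5]  = -4; Score = Stress^2 + Sleep  [with Stress=-4, Sleep=5]  = 21; Recall = -3*Study + 2*Score + 3  [with Study=2, Score=21]  = 39.
Change = 57 − 39 = 18.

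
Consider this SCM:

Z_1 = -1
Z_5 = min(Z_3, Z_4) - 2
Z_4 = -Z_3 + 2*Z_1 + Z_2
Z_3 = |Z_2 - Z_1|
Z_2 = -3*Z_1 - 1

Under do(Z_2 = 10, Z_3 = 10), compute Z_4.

Setting Z_2 = 10, Z_3 = 10 by intervention discards those variables' equations.
Z_4 = -Z_3 + 2*Z_1 + Z_2  [with Z_3=10, Z_1=-1, Z_2=10]  = -2

-2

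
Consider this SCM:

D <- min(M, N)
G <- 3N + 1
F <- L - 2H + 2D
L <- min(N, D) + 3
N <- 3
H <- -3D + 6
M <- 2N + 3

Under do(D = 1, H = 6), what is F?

Setting D = 1, H = 6 by intervention discards those variables' equations.
L = min(N, D) + 3  [with N=3, D=1]  = 4
F = L - 2H + 2D  [with L=4, H=6, D=1]  = -6

-6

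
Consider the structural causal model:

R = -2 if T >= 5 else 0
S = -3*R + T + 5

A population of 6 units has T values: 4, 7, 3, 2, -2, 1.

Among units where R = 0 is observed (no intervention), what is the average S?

6.6

E[S|R=0] averages over only the 5 units with R=0 (T = 4, 3, 2, -2, 1): S = 9, 8, 7, 3, 6, mean 6.6.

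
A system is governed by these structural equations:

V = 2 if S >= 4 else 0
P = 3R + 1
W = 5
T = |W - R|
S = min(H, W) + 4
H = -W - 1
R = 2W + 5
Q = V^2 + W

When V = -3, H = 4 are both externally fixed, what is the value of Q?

The joint intervention fixes V = -3, H = 4, removing each variable's own equation.
Q = V^2 + W  [with V=-3, W=5]  = 14

14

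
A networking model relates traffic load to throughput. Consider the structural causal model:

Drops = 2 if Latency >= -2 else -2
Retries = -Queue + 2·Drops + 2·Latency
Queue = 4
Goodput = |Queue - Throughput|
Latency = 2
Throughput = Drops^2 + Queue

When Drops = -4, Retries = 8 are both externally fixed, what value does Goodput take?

16

Setting Drops = -4, Retries = 8 by intervention discards those variables' equations.
Throughput = Drops^2 + Queue  [with Drops=-4, Queue=4]  = 20
Goodput = |Queue - Throughput|  [with Queue=4, Throughput=20]  = 16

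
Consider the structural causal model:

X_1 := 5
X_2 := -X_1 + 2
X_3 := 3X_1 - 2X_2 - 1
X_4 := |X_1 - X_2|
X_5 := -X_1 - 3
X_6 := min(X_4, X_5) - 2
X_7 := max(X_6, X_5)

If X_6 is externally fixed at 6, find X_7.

Intervening sets X_6 = 6 and removes its equation (X_6 := min(X_4, X_5) - 2).
X_5 = -X_1 - 3  [with X_1=5]  = -8
X_7 = max(X_6, X_5)  [with X_6=6, X_5=-8]  = 6

6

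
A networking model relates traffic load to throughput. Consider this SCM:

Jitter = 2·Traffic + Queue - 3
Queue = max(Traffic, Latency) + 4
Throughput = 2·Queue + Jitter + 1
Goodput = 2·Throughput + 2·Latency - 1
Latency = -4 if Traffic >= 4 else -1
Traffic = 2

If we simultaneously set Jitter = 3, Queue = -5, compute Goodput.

-15

The joint intervention fixes Jitter = 3, Queue = -5, removing each variable's own equation.
Latency = -4 if Traffic >= 4 else -1  [with Traffic=2]  = -1
Throughput = 2·Queue + Jitter + 1  [with Queue=-5, Jitter=3]  = -6
Goodput = 2·Throughput + 2·Latency - 1  [with Throughput=-6, Latency=-1]  = -15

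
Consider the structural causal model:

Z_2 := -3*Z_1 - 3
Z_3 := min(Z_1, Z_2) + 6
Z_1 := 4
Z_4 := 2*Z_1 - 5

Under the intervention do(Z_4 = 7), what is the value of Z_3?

-9

Under do(Z_4=7), the mechanism Z_4 := 2*Z_1 - 5 is discarded; Z_4 is fixed at 7.
Since Z_3 is not a descendant of the intervened variable, it is unaffected.
Z_2 = -3*Z_1 - 3  [with Z_1=4]  = -15
Z_3 = min(Z_1, Z_2) + 6  [with Z_1=4, Z_2=-15]  = -9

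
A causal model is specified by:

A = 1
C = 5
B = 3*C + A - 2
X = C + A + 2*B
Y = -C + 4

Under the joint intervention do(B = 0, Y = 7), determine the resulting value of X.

6

The joint intervention fixes B = 0, Y = 7, removing each variable's own equation.
X = C + A + 2*B  [with C=5, A=1, B=0]  = 6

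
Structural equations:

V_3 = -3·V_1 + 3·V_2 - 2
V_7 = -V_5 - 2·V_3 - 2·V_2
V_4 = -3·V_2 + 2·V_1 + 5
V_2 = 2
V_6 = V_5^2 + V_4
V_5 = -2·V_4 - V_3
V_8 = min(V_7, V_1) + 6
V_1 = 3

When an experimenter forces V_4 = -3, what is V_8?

do(V_4=-3) replaces the equation V_4 = -3·V_2 + 2·V_1 + 5 with the constant V_4 = -3.
V_3 = -3·V_1 + 3·V_2 - 2  [with V_1=3, V_2=2]  = -5
V_5 = -2·V_4 - V_3  [with V_4=-3, V_3=-5]  = 11
V_7 = -V_5 - 2·V_3 - 2·V_2  [with V_5=11, V_3=-5, V_2=2]  = -5
V_8 = min(V_7, V_1) + 6  [with V_7=-5, V_1=3]  = 1

1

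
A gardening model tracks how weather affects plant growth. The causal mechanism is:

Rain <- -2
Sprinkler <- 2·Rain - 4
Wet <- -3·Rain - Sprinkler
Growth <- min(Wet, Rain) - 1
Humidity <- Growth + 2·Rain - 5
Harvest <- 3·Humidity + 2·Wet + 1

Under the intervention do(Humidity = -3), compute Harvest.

20

The intervention breaks the incoming arrows to Humidity: Humidity <- Growth + 2·Rain - 5 no longer applies, and Humidity = -3.
Sprinkler = 2·Rain - 4  [with Rain=-2]  = -8
Wet = -3·Rain - Sprinkler  [with Rain=-2, Sprinkler=-8]  = 14
Harvest = 3·Humidity + 2·Wet + 1  [with Humidity=-3, Wet=14]  = 20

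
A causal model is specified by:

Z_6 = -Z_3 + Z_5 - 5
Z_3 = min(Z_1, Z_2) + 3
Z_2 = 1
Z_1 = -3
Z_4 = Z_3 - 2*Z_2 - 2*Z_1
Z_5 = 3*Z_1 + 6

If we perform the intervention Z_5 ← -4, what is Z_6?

-9

The intervention breaks the incoming arrows to Z_5: Z_5 = 3*Z_1 + 6 no longer applies, and Z_5 = -4.
Z_3 = min(Z_1, Z_2) + 3  [with Z_1=-3, Z_2=1]  = 0
Z_6 = -Z_3 + Z_5 - 5  [with Z_3=0, Z_5=-4]  = -9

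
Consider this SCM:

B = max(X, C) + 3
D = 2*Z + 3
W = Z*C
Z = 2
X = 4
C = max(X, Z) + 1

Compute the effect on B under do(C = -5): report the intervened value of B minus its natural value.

-1

The intervention breaks the incoming arrows to C: C = max(X, Z) + 1 no longer applies, and C = -5.
B = max(X, C) + 3  [with X=4, C=-5]  = 7
Without intervention: C = max(X, Z) + 1  [with X=4, Z=2]  = 5; B = max(X, C) + 3  [with X=4, C=5]  = 8.
Change = 7 − 8 = -1.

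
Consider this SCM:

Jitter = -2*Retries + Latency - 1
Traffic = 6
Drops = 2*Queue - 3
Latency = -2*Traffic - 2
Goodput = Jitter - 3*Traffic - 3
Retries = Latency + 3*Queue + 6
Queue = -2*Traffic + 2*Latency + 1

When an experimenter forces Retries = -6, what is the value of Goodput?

-24

Under do(Retries=-6), the mechanism Retries = Latency + 3*Queue + 6 is discarded; Retries is fixed at -6.
Latency = -2*Traffic - 2  [with Traffic=6]  = -14
Jitter = -2*Retries + Latency - 1  [with Retries=-6, Latency=-14]  = -3
Goodput = Jitter - 3*Traffic - 3  [with Jitter=-3, Traffic=6]  = -24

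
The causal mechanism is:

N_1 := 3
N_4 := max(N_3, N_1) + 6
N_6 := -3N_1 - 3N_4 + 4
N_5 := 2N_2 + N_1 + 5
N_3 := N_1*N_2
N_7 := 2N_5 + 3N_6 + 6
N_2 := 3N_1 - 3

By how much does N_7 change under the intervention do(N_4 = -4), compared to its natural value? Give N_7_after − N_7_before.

252

The intervention breaks the incoming arrows to N_4: N_4 := max(N_3, N_1) + 6 no longer applies, and N_4 = -4.
N_2 = 3N_1 - 3  [with N_1=3]  = 6
N_5 = 2N_2 + N_1 + 5  [with N_2=6, N_1=3]  = 20
N_6 = -3N_1 - 3N_4 + 4  [with N_1=3, N_4=-4]  = 7
N_7 = 2N_5 + 3N_6 + 6  [with N_5=20, N_6=7]  = 67
Without intervention: N_2 = 3N_1 - 3  [with N_1=3]  = 6; N_3 = N_1*N_2  [with N_1=3, N_2=6]  = 18; N_4 = max(N_3, N_1) + 6  [with N_3=18, N_1=3]  = 24; N_5 = 2N_2 + N_1 + 5  [with N_2=6, N_1=3]  = 20; N_6 = -3N_1 - 3N_4 + 4  [with N_1=3, N_4=24]  = -77; N_7 = 2N_5 + 3N_6 + 6  [with N_5=20, N_6=-77]  = -185.
Change = 67 − (-185) = 252.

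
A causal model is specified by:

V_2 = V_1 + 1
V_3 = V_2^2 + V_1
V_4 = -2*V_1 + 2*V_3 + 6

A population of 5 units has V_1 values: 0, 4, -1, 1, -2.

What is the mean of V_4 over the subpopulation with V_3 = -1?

7

Observing V_3=-1 restricts to units where V_3's equation naturally yields -1: V_1 ∈ {-1, -2}. In that subpopulation V_4 = 6, 8, mean 7.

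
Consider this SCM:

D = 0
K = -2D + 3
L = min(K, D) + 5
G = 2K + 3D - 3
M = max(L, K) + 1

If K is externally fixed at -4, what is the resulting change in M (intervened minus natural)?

-4

do(K=-4) replaces the equation K = -2D + 3 with the constant K = -4.
L = min(K, D) + 5  [with K=-4, D=0]  = 1
M = max(L, K) + 1  [with L=1, K=-4]  = 2
Without intervention: K = -2D + 3  [with D=0]  = 3; L = min(K, D) + 5  [with K=3, D=0]  = 5; M = max(L, K) + 1  [with L=5, K=3]  = 6.
Change = 2 − 6 = -4.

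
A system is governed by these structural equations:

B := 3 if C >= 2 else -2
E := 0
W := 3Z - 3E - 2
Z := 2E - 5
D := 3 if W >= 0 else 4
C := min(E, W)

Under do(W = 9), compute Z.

-5

Under do(W=9), the mechanism W := 3Z - 3E - 2 is discarded; W is fixed at 9.
Since Z is not a descendant of the intervened variable, it is unaffected.
Z = 2E - 5  [with E=0]  = -5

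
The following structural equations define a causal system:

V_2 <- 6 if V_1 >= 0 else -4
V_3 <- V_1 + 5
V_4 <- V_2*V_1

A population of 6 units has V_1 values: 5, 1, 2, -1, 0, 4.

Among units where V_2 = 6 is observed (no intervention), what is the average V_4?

14.4

E[V_4|V_2=6] averages over only the 5 units with V_2=6 (V_1 = 5, 1, 2, 0, 4): V_4 = 30, 6, 12, 0, 24, mean 14.4.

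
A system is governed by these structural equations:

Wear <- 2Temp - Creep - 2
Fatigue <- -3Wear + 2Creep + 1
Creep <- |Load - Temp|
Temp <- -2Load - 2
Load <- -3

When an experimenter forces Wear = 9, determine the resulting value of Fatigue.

Intervening sets Wear = 9 and removes its equation (Wear <- 2Temp - Creep - 2).
Temp = -2Load - 2  [with Load=-3]  = 4
Creep = |Load - Temp|  [with Load=-3, Temp=4]  = 7
Fatigue = -3Wear + 2Creep + 1  [with Wear=9, Creep=7]  = -12

-12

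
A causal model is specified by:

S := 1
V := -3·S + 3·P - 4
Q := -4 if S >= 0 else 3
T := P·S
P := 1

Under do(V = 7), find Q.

Under do(V=7), the mechanism V := -3·S + 3·P - 4 is discarded; V is fixed at 7.
Since Q is not a descendant of the intervened variable, it is unaffected.
Q = -4 if S >= 0 else 3  [with S=1]  = -4

-4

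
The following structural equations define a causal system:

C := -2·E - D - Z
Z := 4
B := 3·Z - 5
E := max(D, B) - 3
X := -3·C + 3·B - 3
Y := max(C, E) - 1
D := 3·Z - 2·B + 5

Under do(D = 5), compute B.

7

Under do(D=5), the mechanism D := 3·Z - 2·B + 5 is discarded; D is fixed at 5.
Since B is not a descendant of the intervened variable, it is unaffected.
B = 3·Z - 5  [with Z=4]  = 7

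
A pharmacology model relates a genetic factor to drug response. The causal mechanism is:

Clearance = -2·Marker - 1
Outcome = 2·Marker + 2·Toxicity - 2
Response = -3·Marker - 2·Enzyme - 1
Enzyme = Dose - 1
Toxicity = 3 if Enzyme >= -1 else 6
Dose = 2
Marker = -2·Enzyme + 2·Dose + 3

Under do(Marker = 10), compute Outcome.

24

The intervention breaks the incoming arrows to Marker: Marker = -2·Enzyme + 2·Dose + 3 no longer applies, and Marker = 10.
Enzyme = Dose - 1  [with Dose=2]  = 1
Toxicity = 3 if Enzyme >= -1 else 6  [with Enzyme=1]  = 3
Outcome = 2·Marker + 2·Toxicity - 2  [with Marker=10, Toxicity=3]  = 24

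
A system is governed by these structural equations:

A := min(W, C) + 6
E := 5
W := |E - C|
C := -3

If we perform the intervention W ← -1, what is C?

Under do(W=-1), the mechanism W := |E - C| is discarded; W is fixed at -1.
C is not downstream of the intervention, so its value is determined by the original equations.

-3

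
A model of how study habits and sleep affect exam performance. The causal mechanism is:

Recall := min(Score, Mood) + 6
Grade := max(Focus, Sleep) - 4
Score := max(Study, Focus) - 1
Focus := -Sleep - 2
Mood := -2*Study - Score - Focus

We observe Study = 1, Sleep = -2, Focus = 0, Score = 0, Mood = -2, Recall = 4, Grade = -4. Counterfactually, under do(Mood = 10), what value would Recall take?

The intervention breaks the incoming arrows to Mood: Mood := -2*Study - Score - Focus no longer applies, and Mood = 10.
Focus = -Sleep - 2  [with Sleep=-2]  = 0
Score = max(Study, Focus) - 1  [with Study=1, Focus=0]  = 0
Recall = min(Score, Mood) + 6  [with Score=0, Mood=10]  = 6

6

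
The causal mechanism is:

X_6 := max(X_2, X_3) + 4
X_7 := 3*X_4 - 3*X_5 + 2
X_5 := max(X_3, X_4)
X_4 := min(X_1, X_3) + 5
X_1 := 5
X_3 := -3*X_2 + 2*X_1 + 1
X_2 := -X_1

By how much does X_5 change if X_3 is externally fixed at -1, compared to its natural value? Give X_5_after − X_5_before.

-22

do(X_3=-1) replaces the equation X_3 := -3*X_2 + 2*X_1 + 1 with the constant X_3 = -1.
X_4 = min(X_1, X_3) + 5  [with X_1=5, X_3=-1]  = 4
X_5 = max(X_3, X_4)  [with X_3=-1, X_4=4]  = 4
Without intervention: X_2 = -X_1  [with X_1=5]  = -5; X_3 = -3*X_2 + 2*X_1 + 1  [with X_2=-5, X_1=5]  = 26; X_4 = min(X_1, X_3) + 5  [with X_1=5, X_3=26]  = 10; X_5 = max(X_3, X_4)  [with X_3=26, X_4=10]  = 26.
Change = 4 − 26 = -22.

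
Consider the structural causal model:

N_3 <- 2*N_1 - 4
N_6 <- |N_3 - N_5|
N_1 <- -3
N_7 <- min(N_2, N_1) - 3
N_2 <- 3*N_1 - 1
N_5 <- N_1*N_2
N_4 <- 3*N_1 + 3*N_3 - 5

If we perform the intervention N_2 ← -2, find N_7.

-6

Under do(N_2=-2), the mechanism N_2 <- 3*N_1 - 1 is discarded; N_2 is fixed at -2.
N_7 = min(N_2, N_1) - 3  [with N_2=-2, N_1=-3]  = -6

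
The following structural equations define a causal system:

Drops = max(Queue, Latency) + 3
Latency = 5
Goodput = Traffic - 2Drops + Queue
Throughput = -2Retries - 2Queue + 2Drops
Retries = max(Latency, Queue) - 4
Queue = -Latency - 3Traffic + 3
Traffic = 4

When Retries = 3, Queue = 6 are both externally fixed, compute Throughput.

The joint intervention fixes Retries = 3, Queue = 6, removing each variable's own equation.
Drops = max(Queue, Latency) + 3  [with Queue=6, Latency=5]  = 9
Throughput = -2Retries - 2Queue + 2Drops  [with Retries=3, Queue=6, Drops=9]  = 0

0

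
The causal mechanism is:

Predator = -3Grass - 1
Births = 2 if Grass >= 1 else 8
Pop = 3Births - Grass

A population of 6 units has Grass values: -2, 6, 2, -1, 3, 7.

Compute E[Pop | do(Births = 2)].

3.5

Every unit gets Births=2 under the intervention. Pop values become 8, 0, 4, 7, 3, -1; E[Pop|do(Births=2)] = 3.5.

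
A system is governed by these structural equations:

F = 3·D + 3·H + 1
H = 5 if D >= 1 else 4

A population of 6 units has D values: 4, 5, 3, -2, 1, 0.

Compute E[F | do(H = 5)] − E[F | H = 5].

Every unit gets H=5 under the intervention. F values become 28, 31, 25, 10, 19, 16; E[F|do(H=5)] = 21.5.
Conditioning on H=5 selects the 4 unit(s) with D ∈ {4, 5, 3, 1}. Their F values: 28, 31, 25, 19. Mean = 25.75.
Difference = 21.5 − 25.75 = -4.25.

-4.25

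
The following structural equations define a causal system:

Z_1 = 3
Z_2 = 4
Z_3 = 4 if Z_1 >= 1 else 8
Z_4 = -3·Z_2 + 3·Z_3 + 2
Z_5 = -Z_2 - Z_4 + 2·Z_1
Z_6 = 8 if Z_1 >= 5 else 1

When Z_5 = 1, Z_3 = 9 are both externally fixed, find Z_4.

17

Under do(Z_5 = 1, Z_3 = 9), each intervened variable's structural equation is replaced by its fixed value.
Z_4 = -3·Z_2 + 3·Z_3 + 2  [with Z_2=4, Z_3=9]  = 17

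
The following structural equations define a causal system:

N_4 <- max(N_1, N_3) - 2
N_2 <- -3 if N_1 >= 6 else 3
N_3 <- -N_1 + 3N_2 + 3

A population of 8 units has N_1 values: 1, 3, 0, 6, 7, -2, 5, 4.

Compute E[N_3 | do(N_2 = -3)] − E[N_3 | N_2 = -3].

3.5

Every unit gets N_2=-3 under the intervention. N_3 values become -7, -9, -6, -12, -13, -4, -11, -10; E[N_3|do(N_2=-3)] = -9.
Observing N_2=-3 restricts to units where N_2's equation naturally yields -3: N_1 ∈ {6, 7}. In that subpopulation N_3 = -12, -13, mean -12.5.
Difference = -9 − (-12.5) = 3.5.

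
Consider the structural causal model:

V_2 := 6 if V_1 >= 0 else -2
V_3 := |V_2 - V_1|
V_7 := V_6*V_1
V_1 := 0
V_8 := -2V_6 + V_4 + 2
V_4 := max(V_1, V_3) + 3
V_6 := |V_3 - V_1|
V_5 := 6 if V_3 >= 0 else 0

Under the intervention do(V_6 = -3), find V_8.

Intervening sets V_6 = -3 and removes its equation (V_6 := |V_3 - V_1|).
V_2 = 6 if V_1 >= 0 else -2  [with V_1=0]  = 6
V_3 = |V_2 - V_1|  [with V_2=6, V_1=0]  = 6
V_4 = max(V_1, V_3) + 3  [with V_1=0, V_3=6]  = 9
V_8 = -2V_6 + V_4 + 2  [with V_6=-3, V_4=9]  = 17

17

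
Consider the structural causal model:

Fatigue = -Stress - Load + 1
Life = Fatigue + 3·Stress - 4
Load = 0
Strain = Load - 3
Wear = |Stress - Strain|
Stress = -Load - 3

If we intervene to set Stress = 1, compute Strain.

The intervention breaks the incoming arrows to Stress: Stress = -Load - 3 no longer applies, and Stress = 1.
Since Strain is not a descendant of the intervened variable, it is unaffected.
Strain = Load - 3  [with Load=0]  = -3

-3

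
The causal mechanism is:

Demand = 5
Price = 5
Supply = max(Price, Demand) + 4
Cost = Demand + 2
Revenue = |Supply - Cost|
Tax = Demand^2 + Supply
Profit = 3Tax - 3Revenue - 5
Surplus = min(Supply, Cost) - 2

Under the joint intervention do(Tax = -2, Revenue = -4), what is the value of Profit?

1

Setting Tax = -2, Revenue = -4 by intervention discards those variables' equations.
Profit = 3Tax - 3Revenue - 5  [with Tax=-2, Revenue=-4]  = 1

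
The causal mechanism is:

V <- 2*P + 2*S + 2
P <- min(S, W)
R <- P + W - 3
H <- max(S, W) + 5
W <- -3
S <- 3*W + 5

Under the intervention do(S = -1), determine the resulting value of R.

do(S=-1) replaces the equation S <- 3*W + 5 with the constant S = -1.
P = min(S, W)  [with S=-1, W=-3]  = -3
R = P + W - 3  [with P=-3, W=-3]  = -9

-9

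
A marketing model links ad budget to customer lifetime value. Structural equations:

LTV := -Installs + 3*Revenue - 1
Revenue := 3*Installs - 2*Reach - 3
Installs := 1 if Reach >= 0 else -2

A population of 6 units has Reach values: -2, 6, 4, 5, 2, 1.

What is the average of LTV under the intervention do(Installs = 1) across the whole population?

Every unit gets Installs=1 under the intervention. LTV values become 10, -38, -26, -32, -14, -8; E[LTV|do(Installs=1)] = -18.

-18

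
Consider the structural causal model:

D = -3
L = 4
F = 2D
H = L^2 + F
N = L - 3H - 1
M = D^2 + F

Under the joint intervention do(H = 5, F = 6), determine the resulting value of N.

The joint intervention fixes H = 5, F = 6, removing each variable's own equation.
N = L - 3H - 1  [with L=4, H=5]  = -12

-12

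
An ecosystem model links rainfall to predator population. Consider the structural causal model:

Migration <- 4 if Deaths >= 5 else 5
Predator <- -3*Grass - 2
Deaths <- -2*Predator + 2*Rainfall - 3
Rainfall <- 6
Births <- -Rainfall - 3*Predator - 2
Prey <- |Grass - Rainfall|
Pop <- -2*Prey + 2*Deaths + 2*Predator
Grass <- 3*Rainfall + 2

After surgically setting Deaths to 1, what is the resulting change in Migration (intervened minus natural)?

Intervening sets Deaths = 1 and removes its equation (Deaths <- -2*Predator + 2*Rainfall - 3).
Migration = 4 if Deaths >= 5 else 5  [with Deaths=1]  = 5
Without intervention: Grass = 3*Rainfall + 2  [with Rainfall=6]  = 20; Predator = -3*Grass - 2  [with Grass=20]  = -62; Deaths = -2*Predator + 2*Rainfall - 3  [with Predator=-62, Rainfall=6]  = 133; Migration = 4 if Deaths >= 5 else 5  [with Deaths=133]  = 4.
Change = 5 − 4 = 1.

1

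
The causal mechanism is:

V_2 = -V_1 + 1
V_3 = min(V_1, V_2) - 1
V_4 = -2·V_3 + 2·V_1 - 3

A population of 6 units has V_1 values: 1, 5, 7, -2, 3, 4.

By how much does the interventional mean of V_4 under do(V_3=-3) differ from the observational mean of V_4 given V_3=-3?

5

Under do(V_3=-3), V_3's equation is replaced by V_3=-3 for every unit. Per-unit V_4: 5, 13, 17, -1, 9, 11. Mean = 9.
E[V_4|V_3=-3] averages over only the 2 units with V_3=-3 (V_1 = -2, 3): V_4 = -1, 9, mean 4.
Difference = 9 − 4 = 5.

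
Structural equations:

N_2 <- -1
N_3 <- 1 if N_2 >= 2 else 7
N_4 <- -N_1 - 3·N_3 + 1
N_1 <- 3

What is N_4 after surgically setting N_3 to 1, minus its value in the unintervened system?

18

The intervention breaks the incoming arrows to N_3: N_3 <- 1 if N_2 >= 2 else 7 no longer applies, and N_3 = 1.
N_4 = -N_1 - 3·N_3 + 1  [with N_1=3, N_3=1]  = -5
Without intervention: N_3 = 1 if N_2 >= 2 else 7  [with N_2=-1]  = 7; N_4 = -N_1 - 3·N_3 + 1  [with N_1=3, N_3=7]  = -23.
Change = -5 − (-23) = 18.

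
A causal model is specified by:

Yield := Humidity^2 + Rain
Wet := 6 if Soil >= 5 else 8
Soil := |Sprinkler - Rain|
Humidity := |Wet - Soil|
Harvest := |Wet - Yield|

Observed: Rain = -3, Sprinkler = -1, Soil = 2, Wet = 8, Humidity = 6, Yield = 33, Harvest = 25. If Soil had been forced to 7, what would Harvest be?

The intervention breaks the incoming arrows to Soil: Soil := |Sprinkler - Rain| no longer applies, and Soil = 7.
Wet = 6 if Soil >= 5 else 8  [with Soil=7]  = 6
Humidity = |Wet - Soil|  [with Wet=6, Soil=7]  = 1
Yield = Humidity^2 + Rain  [with Humidity=1, Rain=-3]  = -2
Harvest = |Wet - Yield|  [with Wet=6, Yield=-2]  = 8

8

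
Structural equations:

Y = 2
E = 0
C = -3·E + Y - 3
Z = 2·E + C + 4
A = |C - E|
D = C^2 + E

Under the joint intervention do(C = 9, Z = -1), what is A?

9

Setting C = 9, Z = -1 by intervention discards those variables' equations.
A = |C - E|  [with C=9, E=0]  = 9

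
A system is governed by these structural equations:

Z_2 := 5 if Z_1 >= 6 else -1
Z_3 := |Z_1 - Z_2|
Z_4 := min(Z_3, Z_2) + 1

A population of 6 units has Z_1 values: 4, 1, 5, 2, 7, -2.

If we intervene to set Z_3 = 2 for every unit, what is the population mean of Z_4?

Under do(Z_3=2), Z_3's equation is replaced by Z_3=2 for every unit. Per-unit Z_4: 0, 0, 0, 0, 3, 0. Mean = 0.5.

0.5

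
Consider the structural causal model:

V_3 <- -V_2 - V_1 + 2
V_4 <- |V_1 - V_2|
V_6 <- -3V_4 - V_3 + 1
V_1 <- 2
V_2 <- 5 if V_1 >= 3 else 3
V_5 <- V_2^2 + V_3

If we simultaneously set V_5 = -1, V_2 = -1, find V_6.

The joint intervention fixes V_5 = -1, V_2 = -1, removing each variable's own equation.
V_3 = -V_2 - V_1 + 2  [with V_2=-1, V_1=2]  = 1
V_4 = |V_1 - V_2|  [with V_1=2, V_2=-1]  = 3
V_6 = -3V_4 - V_3 + 1  [with V_4=3, V_3=1]  = -9

-9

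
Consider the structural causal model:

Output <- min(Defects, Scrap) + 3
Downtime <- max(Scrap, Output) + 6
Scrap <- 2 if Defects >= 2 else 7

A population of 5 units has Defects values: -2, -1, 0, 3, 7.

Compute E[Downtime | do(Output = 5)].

12.2

Every unit gets Output=5 under the intervention. Downtime values become 13, 13, 13, 11, 11; E[Downtime|do(Output=5)] = 12.2.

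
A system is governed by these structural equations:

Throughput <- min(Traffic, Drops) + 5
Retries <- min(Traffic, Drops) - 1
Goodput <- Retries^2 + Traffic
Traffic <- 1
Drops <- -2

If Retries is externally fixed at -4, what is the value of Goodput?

17

do(Retries=-4) replaces the equation Retries <- min(Traffic, Drops) - 1 with the constant Retries = -4.
Goodput = Retries^2 + Traffic  [with Retries=-4, Traffic=1]  = 17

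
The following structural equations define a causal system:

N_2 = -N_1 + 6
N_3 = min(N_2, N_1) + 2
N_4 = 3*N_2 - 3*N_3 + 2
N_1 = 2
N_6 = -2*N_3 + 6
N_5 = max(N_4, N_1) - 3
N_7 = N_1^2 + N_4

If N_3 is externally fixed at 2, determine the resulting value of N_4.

8

The intervention breaks the incoming arrows to N_3: N_3 = min(N_2, N_1) + 2 no longer applies, and N_3 = 2.
N_2 = -N_1 + 6  [with N_1=2]  = 4
N_4 = 3*N_2 - 3*N_3 + 2  [with N_2=4, N_3=2]  = 8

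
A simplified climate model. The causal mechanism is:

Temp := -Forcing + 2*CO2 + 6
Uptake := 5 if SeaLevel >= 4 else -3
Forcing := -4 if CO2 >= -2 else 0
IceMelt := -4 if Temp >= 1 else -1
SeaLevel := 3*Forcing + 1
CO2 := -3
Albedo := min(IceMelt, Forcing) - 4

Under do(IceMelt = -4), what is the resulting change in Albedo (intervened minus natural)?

Intervening sets IceMelt = -4 and removes its equation (IceMelt := -4 if Temp >= 1 else -1).
Forcing = -4 if CO2 >= -2 else 0  [with CO2=-3]  = 0
Albedo = min(IceMelt, Forcing) - 4  [with IceMelt=-4, Forcing=0]  = -8
Without intervention: Forcing = -4 if CO2 >= -2 else 0  [with CO2=-3]  = 0; Temp = -Forcing + 2*CO2 + 6  [with Forcing=0, CO2=-3]  = 0; IceMelt = -4 if Temp >= 1 else -1  [with Temp=0]  = -1; Albedo = min(IceMelt, Forcing) - 4  [with IceMelt=-1, Forcing=0]  = -5.
Change = -8 − (-5) = -3.

-3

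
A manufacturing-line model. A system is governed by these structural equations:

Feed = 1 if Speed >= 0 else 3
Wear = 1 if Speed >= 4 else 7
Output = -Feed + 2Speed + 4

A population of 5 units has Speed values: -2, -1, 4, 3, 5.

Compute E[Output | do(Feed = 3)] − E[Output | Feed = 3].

6.6

The intervention sets Feed=3 in all 5 units regardless of Speed. Recomputing Output per unit gives -3, -1, 9, 7, 11; average 4.6.
Observing Feed=3 restricts to units where Feed's equation naturally yields 3: Speed ∈ {-2, -1}. In that subpopulation Output = -3, -1, mean -2.
Difference = 4.6 − (-2) = 6.6.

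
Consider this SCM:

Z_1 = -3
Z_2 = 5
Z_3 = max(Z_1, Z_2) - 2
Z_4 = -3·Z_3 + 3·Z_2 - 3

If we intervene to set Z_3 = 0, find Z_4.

12

The intervention breaks the incoming arrows to Z_3: Z_3 = max(Z_1, Z_2) - 2 no longer applies, and Z_3 = 0.
Z_4 = -3·Z_3 + 3·Z_2 - 3  [with Z_3=0, Z_2=5]  = 12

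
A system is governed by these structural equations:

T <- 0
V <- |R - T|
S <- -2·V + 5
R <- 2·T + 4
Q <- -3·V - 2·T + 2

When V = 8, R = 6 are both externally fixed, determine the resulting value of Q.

Setting V = 8, R = 6 by intervention discards those variables' equations.
Q = -3·V - 2·T + 2  [with V=8, T=0]  = -22

-22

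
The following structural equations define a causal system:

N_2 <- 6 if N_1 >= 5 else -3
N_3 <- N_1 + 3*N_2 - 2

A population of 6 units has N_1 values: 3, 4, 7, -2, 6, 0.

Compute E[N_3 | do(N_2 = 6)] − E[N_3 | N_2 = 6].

do(N_2=6) breaks N_2's dependence on N_1. With N_2=6 fixed, N_3 across the units is 19, 20, 23, 14, 22, 16, mean 19.
Observing N_2=6 restricts to units where N_2's equation naturally yields 6: N_1 ∈ {7, 6}. In that subpopulation N_3 = 23, 22, mean 22.5.
Difference = 19 − 22.5 = -3.5.

-3.5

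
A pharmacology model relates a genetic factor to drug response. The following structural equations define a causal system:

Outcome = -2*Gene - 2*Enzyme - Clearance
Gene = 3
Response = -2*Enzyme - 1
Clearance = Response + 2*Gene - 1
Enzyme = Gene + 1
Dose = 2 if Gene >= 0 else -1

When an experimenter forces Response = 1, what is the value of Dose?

2

The intervention breaks the incoming arrows to Response: Response = -2*Enzyme - 1 no longer applies, and Response = 1.
Since Dose is not a descendant of the intervened variable, it is unaffected.
Dose = 2 if Gene >= 0 else -1  [with Gene=3]  = 2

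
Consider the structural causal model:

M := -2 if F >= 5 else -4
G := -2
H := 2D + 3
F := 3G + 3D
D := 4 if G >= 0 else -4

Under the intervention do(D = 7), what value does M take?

Under do(D=7), the mechanism D := 4 if G >= 0 else -4 is discarded; D is fixed at 7.
F = 3G + 3D  [with G=-2, D=7]  = 15
M = -2 if F >= 5 else -4  [with F=15]  = -2

-2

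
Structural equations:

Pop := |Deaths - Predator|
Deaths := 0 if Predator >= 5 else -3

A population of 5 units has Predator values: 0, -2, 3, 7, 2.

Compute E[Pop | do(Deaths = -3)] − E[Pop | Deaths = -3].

Under do(Deaths=-3), Deaths's equation is replaced by Deaths=-3 for every unit. Per-unit Pop: 3, 1, 6, 10, 5. Mean = 5.
E[Pop|Deaths=-3] averages over only the 4 units with Deaths=-3 (Predator = 0, -2, 3, 2): Pop = 3, 1, 6, 5, mean 3.75.
Difference = 5 − 3.75 = 1.25.

1.25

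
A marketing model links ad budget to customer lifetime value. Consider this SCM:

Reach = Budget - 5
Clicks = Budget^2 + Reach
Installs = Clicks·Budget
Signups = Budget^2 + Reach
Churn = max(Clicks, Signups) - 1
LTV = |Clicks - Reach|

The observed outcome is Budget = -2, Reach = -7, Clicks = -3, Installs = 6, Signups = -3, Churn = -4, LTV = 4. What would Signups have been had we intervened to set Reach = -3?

do(Reach=-3) replaces the equation Reach = Budget - 5 with the constant Reach = -3.
Signups = Budget^2 + Reach  [with Budget=-2, Reach=-3]  = 1

1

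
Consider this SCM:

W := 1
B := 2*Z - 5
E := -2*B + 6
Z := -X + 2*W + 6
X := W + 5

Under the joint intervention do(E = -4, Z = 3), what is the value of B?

Under do(E = -4, Z = 3), each intervened variable's structural equation is replaced by its fixed value.
B = 2*Z - 5  [with Z=3]  = 1

1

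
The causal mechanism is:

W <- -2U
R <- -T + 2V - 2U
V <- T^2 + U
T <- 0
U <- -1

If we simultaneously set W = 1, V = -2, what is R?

Under do(W = 1, V = -2), each intervened variable's structural equation is replaced by its fixed value.
R = -T + 2V - 2U  [with T=0, V=-2, U=-1]  = -2

-2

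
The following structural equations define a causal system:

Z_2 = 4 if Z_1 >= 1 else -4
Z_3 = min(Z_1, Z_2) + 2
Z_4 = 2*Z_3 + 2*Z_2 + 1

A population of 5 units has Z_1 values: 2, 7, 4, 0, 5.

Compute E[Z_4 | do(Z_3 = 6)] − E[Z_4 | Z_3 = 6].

The intervention sets Z_3=6 in all 5 units regardless of Z_1. Recomputing Z_4 per unit gives 21, 21, 21, 5, 21; average 17.8.
Conditioning on Z_3=6 selects the 3 unit(s) with Z_1 ∈ {7, 4, 5}. Their Z_4 values: 21, 21, 21. Mean = 21.
Difference = 17.8 − 21 = -3.2.

-3.2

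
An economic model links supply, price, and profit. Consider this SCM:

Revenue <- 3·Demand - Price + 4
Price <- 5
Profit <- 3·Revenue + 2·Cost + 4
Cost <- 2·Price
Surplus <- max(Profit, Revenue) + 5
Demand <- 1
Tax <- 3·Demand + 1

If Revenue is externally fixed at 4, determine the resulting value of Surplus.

The intervention breaks the incoming arrows to Revenue: Revenue <- 3·Demand - Price + 4 no longer applies, and Revenue = 4.
Cost = 2·Price  [with Price=5]  = 10
Profit = 3·Revenue + 2·Cost + 4  [with Revenue=4, Cost=10]  = 36
Surplus = max(Profit, Revenue) + 5  [with Profit=36, Revenue=4]  = 41

41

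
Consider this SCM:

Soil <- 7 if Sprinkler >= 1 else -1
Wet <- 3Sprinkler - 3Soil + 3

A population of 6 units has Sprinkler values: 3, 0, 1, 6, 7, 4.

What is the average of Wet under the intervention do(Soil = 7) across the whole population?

-7.5

do(Soil=7) breaks Soil's dependence on Sprinkler. With Soil=7 fixed, Wet across the units is -9, -18, -15, 0, 3, -6, mean -7.5.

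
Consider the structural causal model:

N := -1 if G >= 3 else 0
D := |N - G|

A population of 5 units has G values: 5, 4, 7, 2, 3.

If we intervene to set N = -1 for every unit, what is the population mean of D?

5.2

The intervention sets N=-1 in all 5 units regardless of G. Recomputing D per unit gives 6, 5, 8, 3, 4; average 5.2.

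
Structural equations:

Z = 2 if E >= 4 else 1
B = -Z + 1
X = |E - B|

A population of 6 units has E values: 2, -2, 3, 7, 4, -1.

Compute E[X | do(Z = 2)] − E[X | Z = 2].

-3

Under do(Z=2), Z's equation is replaced by Z=2 for every unit. Per-unit X: 3, 1, 4, 8, 5, 0. Mean = 3.5.
E[X|Z=2] averages over only the 2 units with Z=2 (E = 7, 4): X = 8, 5, mean 6.5.
Difference = 3.5 − 6.5 = -3.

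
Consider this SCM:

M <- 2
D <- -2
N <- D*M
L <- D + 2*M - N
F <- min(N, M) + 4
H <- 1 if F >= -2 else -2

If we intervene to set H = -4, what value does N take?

do(H=-4) replaces the equation H <- 1 if F >= -2 else -2 with the constant H = -4.
N is not downstream of the intervention, so its value is determined by the original equations.
N = D*M  [with D=-2, M=2]  = -4

-4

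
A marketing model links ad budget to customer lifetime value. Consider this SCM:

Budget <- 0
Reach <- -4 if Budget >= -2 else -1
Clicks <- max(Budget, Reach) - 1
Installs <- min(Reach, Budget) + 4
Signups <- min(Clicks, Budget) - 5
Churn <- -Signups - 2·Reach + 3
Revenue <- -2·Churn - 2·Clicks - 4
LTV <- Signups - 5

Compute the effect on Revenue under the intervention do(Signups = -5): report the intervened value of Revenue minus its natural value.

Under do(Signups=-5), the mechanism Signups <- min(Clicks, Budget) - 5 is discarded; Signups is fixed at -5.
Reach = -4 if Budget >= -2 else -1  [with Budget=0]  = -4
Clicks = max(Budget, Reach) - 1  [with Budget=0, Reach=-4]  = -1
Churn = -Signups - 2·Reach + 3  [with Signups=-5, Reach=-4]  = 16
Revenue = -2·Churn - 2·Clicks - 4  [with Churn=16, Clicks=-1]  = -34
Without intervention: Reach = -4 if Budget >= -2 else -1  [with Budget=0]  = -4; Clicks = max(Budget, Reach) - 1  [with Budget=0, Reach=-4]  = -1; Signups = min(Clicks, Budget) - 5  [with Clicks=-1, Budget=0]  = -6; Churn = -Signups - 2·Reach + 3  [with Signups=-6, Reach=-4]  = 17; Revenue = -2·Churn - 2·Clicks - 4  [with Churn=17, Clicks=-1]  = -36.
Change = -34 − (-36) = 2.

2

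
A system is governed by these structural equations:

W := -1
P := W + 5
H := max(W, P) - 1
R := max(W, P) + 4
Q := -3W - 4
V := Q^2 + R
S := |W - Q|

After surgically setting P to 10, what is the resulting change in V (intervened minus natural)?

6

Under do(P=10), the mechanism P := W + 5 is discarded; P is fixed at 10.
R = max(W, P) + 4  [with W=-1, P=10]  = 14
Q = -3W - 4  [with W=-1]  = -1
V = Q^2 + R  [with Q=-1, R=14]  = 15
Without intervention: P = W + 5  [with W=-1]  = 4; R = max(W, P) + 4  [with W=-1, P=4]  = 8; Q = -3W - 4  [with W=-1]  = -1; V = Q^2 + R  [with Q=-1, R=8]  = 9.
Change = 15 − 9 = 6.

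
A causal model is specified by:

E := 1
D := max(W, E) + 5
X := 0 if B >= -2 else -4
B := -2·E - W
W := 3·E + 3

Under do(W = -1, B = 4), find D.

6

Setting W = -1, B = 4 by intervention discards those variables' equations.
D = max(W, E) + 5  [with W=-1, E=1]  = 6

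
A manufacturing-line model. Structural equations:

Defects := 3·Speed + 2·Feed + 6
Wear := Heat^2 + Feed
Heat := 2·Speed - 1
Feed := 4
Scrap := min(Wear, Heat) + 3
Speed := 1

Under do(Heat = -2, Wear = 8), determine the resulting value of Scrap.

Setting Heat = -2, Wear = 8 by intervention discards those variables' equations.
Scrap = min(Wear, Heat) + 3  [with Wear=8, Heat=-2]  = 1

1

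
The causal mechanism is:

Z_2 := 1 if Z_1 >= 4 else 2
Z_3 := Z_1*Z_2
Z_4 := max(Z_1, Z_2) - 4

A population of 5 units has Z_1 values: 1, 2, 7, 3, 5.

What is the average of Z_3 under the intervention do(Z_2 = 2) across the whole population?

The intervention sets Z_2=2 in all 5 units regardless of Z_1. Recomputing Z_3 per unit gives 2, 4, 14, 6, 10; average 7.2.

7.2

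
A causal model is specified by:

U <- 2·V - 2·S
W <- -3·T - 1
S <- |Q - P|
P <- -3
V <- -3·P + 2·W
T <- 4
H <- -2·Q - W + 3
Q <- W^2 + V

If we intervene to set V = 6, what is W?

Under do(V=6), the mechanism V <- -3·P + 2·W is discarded; V is fixed at 6.
Since W is not a descendant of the intervened variable, it is unaffected.
W = -3·T - 1  [with T=4]  = -13

-13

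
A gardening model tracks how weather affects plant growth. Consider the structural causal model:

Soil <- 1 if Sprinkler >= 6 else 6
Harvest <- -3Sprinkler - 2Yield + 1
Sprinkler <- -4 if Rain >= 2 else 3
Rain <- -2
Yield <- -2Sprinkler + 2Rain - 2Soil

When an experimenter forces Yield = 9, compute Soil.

Under do(Yield=9), the mechanism Yield <- -2Sprinkler + 2Rain - 2Soil is discarded; Yield is fixed at 9.
Since Soil is not a descendant of the intervened variable, it is unaffected.
Sprinkler = -4 if Rain >= 2 else 3  [with Rain=-2]  = 3
Soil = 1 if Sprinkler >= 6 else 6  [with Sprinkler=3]  = 6

6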